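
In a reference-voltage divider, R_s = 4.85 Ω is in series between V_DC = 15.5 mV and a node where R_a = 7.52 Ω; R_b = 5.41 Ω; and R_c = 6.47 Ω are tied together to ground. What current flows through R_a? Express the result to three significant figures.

Parallel bank: R_p = 1/(1/7.52 + 1/5.41 + 1/6.47) = 2.117 Ω.
Node voltage V_A = V_DC · R_p/(R_s + R_p) = 15.5 × 0.3039 = 4.710 mV.
Branch current I = V_A/R_a = 4.710/7.52 = 0.6263 mA.
(Check via current divider: I_total = 2.225 mA; share G_k/ΣG = 0.2815 → same result.)

I ≈ 0.626 mA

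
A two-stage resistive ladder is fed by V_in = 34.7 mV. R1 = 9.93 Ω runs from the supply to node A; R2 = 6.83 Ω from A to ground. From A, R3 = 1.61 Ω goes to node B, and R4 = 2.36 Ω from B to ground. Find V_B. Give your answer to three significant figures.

V_B ≈ 4.16 mV

Looking into the second stage from A: R3 + R4 = 3.970 Ω appears in parallel with R2.
Effective lower resistance at A: R2 ‖ 3.970 = 2.511 Ω.
First divider: V_A = V_in · 2.511/(9.93 + 2.511) = 7.003 mV.
Then the unloaded second divider: V_B = V_A × R4/(R3+R4) = 7.003 × 0.5945 = 4.163 mV.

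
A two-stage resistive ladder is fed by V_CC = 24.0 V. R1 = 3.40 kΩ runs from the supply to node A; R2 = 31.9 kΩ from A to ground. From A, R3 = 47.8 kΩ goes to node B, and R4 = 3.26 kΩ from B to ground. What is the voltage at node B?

Looking into the second stage from A: R3 + R4 = 51.06 kΩ appears in parallel with R2.
Effective lower resistance at A: R2 ‖ 51.06 = 19.63 kΩ.
So V_A = 24.0 × 0.8524 = 20.46 V.
Stage 2 is unloaded, so V_B = V_A · R4/(R3+R4) = 20.46 × 3.26/51.06 = 1.306 V.

V_B ≈ 1.31 V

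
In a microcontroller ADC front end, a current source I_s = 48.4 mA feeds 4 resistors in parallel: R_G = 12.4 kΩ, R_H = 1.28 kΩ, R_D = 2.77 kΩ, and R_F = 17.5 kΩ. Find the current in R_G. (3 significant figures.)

Conductances: ΣG = 1/12.4 + 1/1.28 + 1/2.77 + 1/17.5 = 1.280 (1/kΩ).
R_G takes the fraction G_k/ΣG = 0.08065/1.280 = 0.06300, so I = 48.4 × 0.06300 = 3.049 mA.

I ≈ 3.05 mA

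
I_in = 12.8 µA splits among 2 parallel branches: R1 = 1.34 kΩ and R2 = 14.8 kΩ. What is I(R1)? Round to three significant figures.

Two-branch current divider: I_k = I_in · R_other/(R_1 + R_2).
I(R1) = 12.8 × 14.8/(1.34 + 14.8) = 12.8 × 0.9170 = 11.74 µA.

I ≈ 11.7 µA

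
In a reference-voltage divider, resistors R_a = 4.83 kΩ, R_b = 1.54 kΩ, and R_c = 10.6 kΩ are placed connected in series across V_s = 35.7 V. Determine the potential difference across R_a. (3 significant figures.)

Series total: ΣR = 4.83 + 1.54 + 10.6 = 16.97 kΩ.
V = V_s · R/ΣR = 35.7 × 0.2846 = 10.16 V.

V ≈ 10.2 V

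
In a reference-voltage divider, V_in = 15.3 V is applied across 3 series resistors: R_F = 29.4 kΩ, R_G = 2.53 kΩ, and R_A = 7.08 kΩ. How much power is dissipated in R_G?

The common current is I = 15.3/39.01 = 0.3922 mA.
V(R_G) = I·R = 0.9923 V; P = V·I = 0.9923 × 0.3922 = 0.3892 mW.

P ≈ 0.389 mW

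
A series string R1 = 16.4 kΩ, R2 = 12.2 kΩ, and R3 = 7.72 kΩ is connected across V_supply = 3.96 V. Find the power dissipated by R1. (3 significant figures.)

P ≈ 0.195 mW

Series current I = V_supply/ΣR = 3.96/36.32 = 0.1090 mA.
P(R1) = I²·R1 = (0.1090)² × 16.4 = 0.1950 mW.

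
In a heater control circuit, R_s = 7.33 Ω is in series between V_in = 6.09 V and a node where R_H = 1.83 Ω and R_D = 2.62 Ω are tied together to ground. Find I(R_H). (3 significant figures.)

Parallel bank: R_p = 1/(1/1.83 + 1/2.62) = 1.077 Ω.
V_A = 6.09 × 1.077/8.407 = 0.7805 V.
Branch current I = V_A/R_H = 0.7805/1.83 = 0.4265 A.
(Equivalently: I_total = 0.7244 A, then current-divider fraction G_k/ΣG = 0.5888.)

I ≈ 0.426 A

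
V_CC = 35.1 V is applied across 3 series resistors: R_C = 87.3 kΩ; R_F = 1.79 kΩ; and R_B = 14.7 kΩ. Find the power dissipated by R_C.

P ≈ 9.98 mW

ΣR = 103.8 kΩ → I = 35.1/103.8 = 0.3382 mA.
P(R_C) = I²·R_C = (0.3382)² × 87.3 = 9.984 mW.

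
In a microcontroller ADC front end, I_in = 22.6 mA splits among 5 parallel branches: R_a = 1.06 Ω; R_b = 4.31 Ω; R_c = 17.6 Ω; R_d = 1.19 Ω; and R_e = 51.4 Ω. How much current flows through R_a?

Total conductance ΣG = 1/1.06 + 1/4.31 + 1/17.6 + 1/1.19 + 1/51.4 = 2.092 (units of 1/Ω).
Current divider: I(R_a) = I_in · G_k/ΣG = 22.6 × (0.9434/2.092) = 22.6 × 0.4509 = 10.19 mA.

I ≈ 10.2 mA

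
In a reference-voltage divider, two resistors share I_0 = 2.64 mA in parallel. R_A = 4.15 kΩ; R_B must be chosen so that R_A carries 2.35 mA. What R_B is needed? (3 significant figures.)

In a two-way split, I_A/I_0 = R_B/(R_A + R_B).
2.35/2.64 = R_B/(R_A + R_B) → R_B = R_A · (0.8902)/(1 − 0.8902) = 4.15 × 8.103 = 33.63 kΩ.

R_B ≈ 33.6 kΩ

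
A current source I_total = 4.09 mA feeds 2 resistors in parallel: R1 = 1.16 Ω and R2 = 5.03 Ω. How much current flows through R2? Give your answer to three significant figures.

I ≈ 0.766 mA

For two parallel branches, I_k = I_total · (other R)/(sum of R).
So I = 4.09 × 1.16/6.190 = 0.7665 mA.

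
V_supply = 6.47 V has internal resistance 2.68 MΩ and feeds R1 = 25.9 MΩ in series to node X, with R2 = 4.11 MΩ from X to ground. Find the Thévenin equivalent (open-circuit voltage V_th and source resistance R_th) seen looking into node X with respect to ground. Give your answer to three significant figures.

V_th ≈ 0.813 V, R_th ≈ 3.59 MΩ

R1' = 2.68 + 25.9 = 28.58 MΩ (source resistance + R1).
V_th is the unloaded tap voltage: V_supply · R2/(R1'+R2) = 6.47 × 0.1257 = 0.8135 V.
With V_supply suppressed (replaced by a short), R_th = R1' ‖ R2 = (28.58 × 4.11)/(28.58 + 4.11) = 3.593 MΩ.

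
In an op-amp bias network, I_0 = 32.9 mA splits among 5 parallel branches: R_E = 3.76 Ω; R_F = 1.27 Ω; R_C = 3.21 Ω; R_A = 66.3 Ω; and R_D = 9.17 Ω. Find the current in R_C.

Total conductance ΣG = 1/3.76 + 1/1.27 + 1/3.21 + 1/66.3 + 1/9.17 = 1.489 (units of 1/Ω).
Current divider: I(R_C) = I_0 · G_k/ΣG = 32.9 × (0.3115/1.489) = 32.9 × 0.2092 = 6.883 mA.

I ≈ 6.88 mA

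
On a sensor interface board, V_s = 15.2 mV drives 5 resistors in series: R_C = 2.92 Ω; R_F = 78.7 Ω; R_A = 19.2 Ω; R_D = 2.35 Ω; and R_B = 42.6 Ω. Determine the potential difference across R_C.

V ≈ 0.304 mV

ΣR = 2.92 + 78.7 + 19.2 + 2.35 + 42.6 = 145.8 Ω.
By the voltage-divider rule, V = 15.2 × 2.920/145.8 = 0.3045 mV.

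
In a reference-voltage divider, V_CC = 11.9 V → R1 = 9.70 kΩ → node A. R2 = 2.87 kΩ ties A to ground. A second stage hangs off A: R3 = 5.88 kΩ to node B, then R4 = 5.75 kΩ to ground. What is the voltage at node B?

V_B ≈ 1.13 V

Looking into the second stage from A: R3 + R4 = 11.63 kΩ appears in parallel with R2.
Effective lower resistance at A: R2 ‖ 11.63 = 2.302 kΩ.
So V_A = 11.9 × 0.1918 = 2.282 V.
Then the unloaded second divider: V_B = V_A × R4/(R3+R4) = 2.282 × 0.4944 = 1.128 V.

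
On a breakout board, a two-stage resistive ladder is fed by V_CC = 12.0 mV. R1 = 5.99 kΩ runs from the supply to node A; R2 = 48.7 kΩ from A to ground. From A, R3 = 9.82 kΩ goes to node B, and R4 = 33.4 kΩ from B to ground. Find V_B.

V_B ≈ 7.35 mV

Node A sees R2 in parallel with the series input of stage 2, R3 + R4 = 43.22 kΩ.
R2 ‖ (R3+R4) = 22.90 kΩ.
So V_A = 12.0 × 0.7926 = 9.512 mV.
Then the unloaded second divider: V_B = V_A × R4/(R3+R4) = 9.512 × 0.7728 = 7.351 mV.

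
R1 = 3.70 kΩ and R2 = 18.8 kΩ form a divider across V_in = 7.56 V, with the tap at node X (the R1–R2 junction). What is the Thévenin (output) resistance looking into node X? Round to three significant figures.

R_th ≈ 3.09 kΩ

With V_in suppressed (replaced by a short), R_th = R1 ‖ R2 = (3.700 × 18.8)/(3.700 + 18.8) = 3.092 kΩ.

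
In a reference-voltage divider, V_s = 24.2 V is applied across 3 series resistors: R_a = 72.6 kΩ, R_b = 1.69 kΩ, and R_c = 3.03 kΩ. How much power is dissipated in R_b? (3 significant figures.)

The common current is I = 24.2/77.32 = 0.3130 mA.
P = I²R = 0.09796 × 1.69 = 0.1656 mW.

P ≈ 0.166 mW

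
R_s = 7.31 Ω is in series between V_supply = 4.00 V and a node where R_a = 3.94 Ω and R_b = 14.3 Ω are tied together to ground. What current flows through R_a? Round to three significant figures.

Parallel bank: R_p = 1/(1/3.94 + 1/14.3) = 3.089 Ω.
V_A = 4.00 × 3.089/10.40 = 1.188 V.
Branch current I = V_A/R_a = 1.188/3.94 = 0.3016 A.

I ≈ 0.302 A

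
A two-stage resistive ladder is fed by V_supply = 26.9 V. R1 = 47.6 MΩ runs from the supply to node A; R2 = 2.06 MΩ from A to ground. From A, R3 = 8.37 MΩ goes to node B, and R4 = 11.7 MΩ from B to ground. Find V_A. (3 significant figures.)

Looking into the second stage from A: R3 + R4 = 20.07 MΩ appears in parallel with R2.
Effective lower resistance at A: R2 ‖ 20.07 = 1.868 MΩ.
First divider: V_A = V_supply · 1.868/(47.6 + 1.868) = 1.016 V.

V_A ≈ 1.02 V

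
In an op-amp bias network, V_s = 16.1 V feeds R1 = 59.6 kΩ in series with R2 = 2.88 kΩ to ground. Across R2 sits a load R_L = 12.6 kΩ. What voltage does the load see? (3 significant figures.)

R2 ‖ R_L = (2.88 × 12.6)/(2.88 + 12.6) = 2.344 kΩ.
Now apply the divider: V_out = 16.1 × 0.03784 = 0.6093 V.
(Unloaded it would be 0.742 V; the load pulls it down.)

V_out ≈ 0.609 V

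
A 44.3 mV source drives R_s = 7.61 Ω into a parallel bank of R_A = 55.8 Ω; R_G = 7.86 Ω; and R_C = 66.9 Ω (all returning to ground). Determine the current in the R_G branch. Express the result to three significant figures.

I ≈ 2.54 mA

Parallel bank: R_p = 1/(1/55.8 + 1/7.86 + 1/66.9) = 6.246 Ω.
Node voltage V_A = V_s · R_p/(R_s + R_p) = 44.3 × 0.4508 = 19.97 mV.
I(R_G) = V_A / R_G = 19.97/7.86 = 2.541 mA.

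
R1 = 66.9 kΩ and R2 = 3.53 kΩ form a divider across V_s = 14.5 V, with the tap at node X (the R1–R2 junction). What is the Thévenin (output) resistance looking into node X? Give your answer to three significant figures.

Looking into X with the source shorted: R_th = R1·R2/(R1+R2) = 66.90 × 3.53/70.43 = 3.353 kΩ.

R_th ≈ 3.35 kΩ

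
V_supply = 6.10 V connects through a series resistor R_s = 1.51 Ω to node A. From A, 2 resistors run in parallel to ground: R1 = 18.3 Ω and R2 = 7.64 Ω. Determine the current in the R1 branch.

I ≈ 0.260 A

Parallel bank: R_p = 1/(1/18.3 + 1/7.64) = 5.390 Ω.
V_A by voltage divider: V_A = 6.10 × 5.390/(1.51 + 5.390) = 4.765 V.
I(R1) = V_A / R1 = 4.765/18.3 = 0.2604 A.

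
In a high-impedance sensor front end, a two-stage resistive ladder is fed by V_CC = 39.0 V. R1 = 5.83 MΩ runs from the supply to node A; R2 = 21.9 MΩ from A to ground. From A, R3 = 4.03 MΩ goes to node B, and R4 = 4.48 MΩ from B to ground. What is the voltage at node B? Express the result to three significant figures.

V_B ≈ 10.5 V

The second stage (R3 + R4 = 8.510 MΩ) loads node A in parallel with R2.
Effective lower resistance at A: R2 ‖ 8.510 = 6.129 MΩ.
V_A = 39.0 × 6.129/(5.83 + 6.129) = 19.99 V.
Stage 2 is unloaded, so V_B = V_A · R4/(R3+R4) = 19.99 × 4.48/8.510 = 10.52 V.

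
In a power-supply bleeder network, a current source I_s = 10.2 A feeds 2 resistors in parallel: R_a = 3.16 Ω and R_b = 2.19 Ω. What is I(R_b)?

With just two branches, the current splits inversely with resistance.
I(R_b) = 10.2 × 3.16/(3.16 + 2.19) = 10.2 × 0.5907 = 6.025 A.

I ≈ 6.02 A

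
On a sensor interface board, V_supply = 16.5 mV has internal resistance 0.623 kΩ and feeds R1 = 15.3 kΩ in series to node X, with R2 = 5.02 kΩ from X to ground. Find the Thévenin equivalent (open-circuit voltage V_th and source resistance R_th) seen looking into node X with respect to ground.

V_th ≈ 3.96 mV, R_th ≈ 3.82 kΩ

R1' = 0.623 + 15.3 = 15.92 kΩ (source resistance + R1).
Open-circuit (no load on X): V_th = V_supply · R2/(R1' + R2) = 16.5 × 5.02/(15.92 + 5.02) = 3.955 mV.
With V_supply suppressed (replaced by a short), R_th = R1' ‖ R2 = (15.92 × 5.02)/(15.92 + 5.02) = 3.817 kΩ.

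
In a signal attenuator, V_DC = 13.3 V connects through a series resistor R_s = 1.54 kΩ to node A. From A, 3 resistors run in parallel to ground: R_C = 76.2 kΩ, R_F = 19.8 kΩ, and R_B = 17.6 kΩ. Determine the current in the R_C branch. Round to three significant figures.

Equivalent of the parallel group: R_p = 8.302 kΩ.
V_A = 13.3 × 8.302/9.842 = 11.22 V.
Branch current I = V_A/R_C = 11.22/76.2 = 0.1472 mA.

I ≈ 0.147 mA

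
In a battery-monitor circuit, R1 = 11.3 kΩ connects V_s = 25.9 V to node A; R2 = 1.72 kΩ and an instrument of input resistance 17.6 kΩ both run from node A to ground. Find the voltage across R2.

V_out ≈ 3.15 V

The load sits in parallel with R2, giving an effective lower resistance R2' = R2·R_L/(R2+R_L) = 1.567 kΩ.
Then V_out = V_s · R2'/(R1 + R2') = 25.9 × 1.567/12.87 = 3.154 V.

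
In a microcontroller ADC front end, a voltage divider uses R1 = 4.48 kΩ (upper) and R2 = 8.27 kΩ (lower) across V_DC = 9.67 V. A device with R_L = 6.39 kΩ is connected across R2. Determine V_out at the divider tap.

The load sits in parallel with R2, giving an effective lower resistance R2' = R2·R_L/(R2+R_L) = 3.605 kΩ.
Now apply the divider: V_out = 9.67 × 0.4459 = 4.312 V.
(Unloaded it would be 6.27 V; the load pulls it down.)

V_out ≈ 4.31 V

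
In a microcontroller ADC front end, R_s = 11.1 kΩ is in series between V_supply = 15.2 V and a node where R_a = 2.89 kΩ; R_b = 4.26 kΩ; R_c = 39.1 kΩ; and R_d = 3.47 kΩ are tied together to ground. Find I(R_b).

I ≈ 0.326 mA

Equivalent of the parallel group: R_p = 1.118 kΩ.
Node voltage V_A = V_supply · R_p/(R_s + R_p) = 15.2 × 0.09150 = 1.391 V.
I(R_b) = V_A / R_b = 1.391/4.26 = 0.3265 mA.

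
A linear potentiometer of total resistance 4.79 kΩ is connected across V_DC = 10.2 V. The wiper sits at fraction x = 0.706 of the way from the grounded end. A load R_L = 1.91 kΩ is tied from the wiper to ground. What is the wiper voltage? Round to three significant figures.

Split the track: R_lower = x·R_p = 3.382 kΩ, R_upper = (1−x)·R_p = 1.408 kΩ.
Lower segment in parallel with the load: 3.382 ‖ 1.91 = 1.221 kΩ.
Loaded-divider output: V_out = 10.2 × 0.4643 = 4.736 V.

V_out ≈ 4.74 V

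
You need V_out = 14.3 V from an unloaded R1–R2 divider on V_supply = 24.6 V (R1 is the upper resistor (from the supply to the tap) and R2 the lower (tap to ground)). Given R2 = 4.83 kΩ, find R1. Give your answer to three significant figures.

Required fraction k = V_out/V_supply = 0.5813.
So R1 = R2 · (V_supply/V_out − 1) = 4.83 × (24.6/14.3 − 1) = 4.83 × 0.7203 = 3.479 kΩ.

R1 ≈ 3.48 kΩ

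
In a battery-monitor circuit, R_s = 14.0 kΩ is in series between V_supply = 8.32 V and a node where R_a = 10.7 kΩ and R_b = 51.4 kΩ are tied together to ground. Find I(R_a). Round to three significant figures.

I ≈ 0.301 mA

Equivalent of the parallel group: R_p = 8.856 kΩ.
Node voltage V_A = V_supply · R_p/(R_s + R_p) = 8.32 × 0.3875 = 3.224 V.
Branch current I = V_A/R_a = 3.224/10.7 = 0.3013 mA.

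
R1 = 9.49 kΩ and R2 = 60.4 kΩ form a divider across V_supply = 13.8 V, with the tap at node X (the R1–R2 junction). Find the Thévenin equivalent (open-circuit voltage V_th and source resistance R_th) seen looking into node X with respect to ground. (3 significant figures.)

V_th ≈ 11.9 V, R_th ≈ 8.20 kΩ

With X open, the divider is unloaded: V_th = 13.8 × 60.4/69.89 = 11.93 V.
Zeroing V_supply shorts the top of R1 to ground, so R_th = R1 ‖ R2 = 8.201 kΩ.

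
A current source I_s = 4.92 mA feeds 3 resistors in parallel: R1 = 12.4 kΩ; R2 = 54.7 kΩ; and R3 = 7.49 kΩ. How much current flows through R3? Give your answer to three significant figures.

Conductances: ΣG = 1/12.4 + 1/54.7 + 1/7.49 = 0.2324 (1/kΩ).
R3 takes the fraction G_k/ΣG = 0.1335/0.2324 = 0.5744, so I = 4.92 × 0.5744 = 2.826 mA.

I ≈ 2.83 mA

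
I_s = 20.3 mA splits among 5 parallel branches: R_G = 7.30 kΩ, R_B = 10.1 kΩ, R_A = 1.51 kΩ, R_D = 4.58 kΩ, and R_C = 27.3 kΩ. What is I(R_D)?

Conductances: ΣG = 1/7.30 + 1/10.1 + 1/1.51 + 1/4.58 + 1/27.3 = 1.153 (1/kΩ).
By the current-divider rule, I = I_s · G_k/ΣG = 20.3 × 0.1893 = 3.843 mA.

I ≈ 3.84 mA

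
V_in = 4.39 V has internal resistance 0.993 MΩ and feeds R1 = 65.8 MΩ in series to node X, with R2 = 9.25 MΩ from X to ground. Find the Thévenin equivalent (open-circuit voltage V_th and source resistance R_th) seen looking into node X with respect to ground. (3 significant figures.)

V_th ≈ 0.534 V, R_th ≈ 8.12 MΩ

R1' = 0.993 + 65.8 = 66.79 MΩ (source resistance + R1).
V_th is the unloaded tap voltage: V_in · R2/(R1'+R2) = 4.39 × 0.1216 = 0.5340 V.
Looking into X with the source shorted: R_th = R1'·R2/(R1'+R2) = 66.79 × 9.25/76.04 = 8.125 MΩ.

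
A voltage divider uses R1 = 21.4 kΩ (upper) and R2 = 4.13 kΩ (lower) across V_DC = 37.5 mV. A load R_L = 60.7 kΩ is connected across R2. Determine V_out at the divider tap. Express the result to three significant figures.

R2 ‖ R_L = (4.13 × 60.7)/(4.13 + 60.7) = 3.867 kΩ.
Then V_out = V_DC · R2'/(R1 + R2') = 37.5 × 3.867/25.27 = 5.739 mV.

V_out ≈ 5.74 mV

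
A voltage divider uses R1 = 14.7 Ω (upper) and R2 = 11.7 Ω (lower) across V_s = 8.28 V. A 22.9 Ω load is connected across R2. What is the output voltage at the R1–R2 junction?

First combine the lower leg with the load: R2 ‖ R_L = 7.744 Ω.
Voltage divider with the loaded lower leg: V_out = 8.28 × 7.744/(14.7 + 7.744) = 8.28 × 0.3450 = 2.857 V.
(Unloaded it would be 3.67 V; the load pulls it down.)

V_out ≈ 2.86 V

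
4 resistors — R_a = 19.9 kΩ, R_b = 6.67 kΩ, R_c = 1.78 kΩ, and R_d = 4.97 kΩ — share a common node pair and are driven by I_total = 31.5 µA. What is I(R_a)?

ΣG = 1/19.9 + 1/6.67 + 1/1.78 + 1/4.97 = 0.9632.
R_a takes the fraction G_k/ΣG = 0.05025/0.9632 = 0.05217, so I = 31.5 × 0.05217 = 1.643 µA.

I ≈ 1.64 µA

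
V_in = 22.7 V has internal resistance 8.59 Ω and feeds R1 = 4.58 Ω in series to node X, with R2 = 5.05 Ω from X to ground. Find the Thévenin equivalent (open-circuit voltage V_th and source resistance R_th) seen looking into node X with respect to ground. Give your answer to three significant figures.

R1' = 8.59 + 4.58 = 13.17 Ω (source resistance + R1).
With X open, the divider is unloaded: V_th = 22.7 × 5.05/18.22 = 6.292 V.
With V_in suppressed (replaced by a short), R_th = R1' ‖ R2 = (13.17 × 5.05)/(13.17 + 5.05) = 3.650 Ω.

V_th ≈ 6.29 V, R_th ≈ 3.65 Ω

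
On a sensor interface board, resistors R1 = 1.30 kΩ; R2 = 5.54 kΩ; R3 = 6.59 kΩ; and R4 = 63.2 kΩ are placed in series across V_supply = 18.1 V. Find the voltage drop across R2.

Total series resistance ΣR = 1.30 + 5.54 + 6.59 + 63.2 = 76.63 kΩ.
Voltage divider: V = V_supply · (5.540 / 76.63) = 18.1 × 0.07230 = 1.309 V.

V ≈ 1.31 V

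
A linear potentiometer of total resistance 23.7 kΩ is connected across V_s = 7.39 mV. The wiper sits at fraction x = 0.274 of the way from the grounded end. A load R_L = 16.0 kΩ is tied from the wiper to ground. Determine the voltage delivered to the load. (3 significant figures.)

V_out ≈ 1.56 mV

Lower segment x·R_p = 6.494 kΩ; upper segment (1−x)·R_p = 17.21 kΩ.
Lower segment in parallel with the load: 6.494 ‖ 16.0 = 4.619 kΩ.
Loaded-divider output: V_out = 7.39 × 0.2116 = 1.564 mV.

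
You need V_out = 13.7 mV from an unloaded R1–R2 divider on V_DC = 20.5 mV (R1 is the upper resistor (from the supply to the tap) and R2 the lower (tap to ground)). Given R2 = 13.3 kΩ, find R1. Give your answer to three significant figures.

R1 ≈ 6.60 kΩ

V_out/V_DC = R2/(R1+R2) = 0.6683.
Rearranging, R1 = R2·(1−k)/k = 13.3 × 0.4964 = 6.601 kΩ.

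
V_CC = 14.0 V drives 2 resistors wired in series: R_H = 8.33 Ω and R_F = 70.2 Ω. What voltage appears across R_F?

V ≈ 12.5 V

ΣR = 8.33 + 70.2 = 78.53 Ω.
V = V_CC · R/ΣR = 14.0 × 0.8939 = 12.51 V.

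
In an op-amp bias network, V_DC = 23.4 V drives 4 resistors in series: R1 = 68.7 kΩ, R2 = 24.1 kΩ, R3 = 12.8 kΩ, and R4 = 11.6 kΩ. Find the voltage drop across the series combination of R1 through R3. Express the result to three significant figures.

Series total: ΣR = 68.7 + 24.1 + 12.8 + 11.6 = 117.2 kΩ.
R_{R1..R3} = 68.7 + 24.1 + 12.8 = 105.6 kΩ.
By the voltage-divider rule, V = 23.4 × 105.6/117.2 = 21.08 V.

V ≈ 21.1 V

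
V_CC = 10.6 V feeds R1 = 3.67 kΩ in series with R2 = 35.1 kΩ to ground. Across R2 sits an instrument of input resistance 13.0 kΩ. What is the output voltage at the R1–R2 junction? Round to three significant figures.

V_out ≈ 7.64 V

First combine the lower leg with the load: R2 ‖ R_L = 9.486 kΩ.
Voltage divider with the loaded lower leg: V_out = 10.6 × 9.486/(3.67 + 9.486) = 10.6 × 0.7211 = 7.643 V.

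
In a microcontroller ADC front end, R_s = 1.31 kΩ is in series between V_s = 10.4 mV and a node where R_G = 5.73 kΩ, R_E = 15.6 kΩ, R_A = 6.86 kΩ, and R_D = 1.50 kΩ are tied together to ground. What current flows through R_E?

Parallel bank: R_p = 1/(1/5.73 + 1/15.6 + 1/6.86 + 1/1.50) = 0.9514 kΩ.
V_A by voltage divider: V_A = 10.4 × 0.9514/(1.31 + 0.9514) = 4.375 mV.
I(R_E) = V_A / R_E = 4.375/15.6 = 0.2805 µA.
(Check via current divider: I_total = 4.599 µA; share G_k/ΣG = 0.06099 → same result.)

I ≈ 0.280 µA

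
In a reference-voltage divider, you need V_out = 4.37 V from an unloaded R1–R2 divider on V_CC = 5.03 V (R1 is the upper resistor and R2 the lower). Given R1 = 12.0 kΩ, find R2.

R2 ≈ 79.5 kΩ

V_out/V_CC = R2/(R1+R2) = 0.8688.
Rearranging, R2 = R1·k/(1−k) = 12.0 × 6.621 = 79.45 kΩ.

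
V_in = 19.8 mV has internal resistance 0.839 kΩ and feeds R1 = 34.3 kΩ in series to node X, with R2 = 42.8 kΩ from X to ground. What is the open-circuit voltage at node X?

V_th ≈ 10.9 mV

R1' = 0.839 + 34.3 = 35.14 kΩ (source resistance + R1).
With X open, the divider is unloaded: V_th = 19.8 × 42.8/77.94 = 10.87 mV.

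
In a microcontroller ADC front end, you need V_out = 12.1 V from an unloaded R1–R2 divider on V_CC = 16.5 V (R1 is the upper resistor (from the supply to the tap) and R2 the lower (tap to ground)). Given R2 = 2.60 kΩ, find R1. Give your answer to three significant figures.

R1 ≈ 0.945 kΩ

V_out/V_CC = R2/(R1+R2) = 0.7333.
R1 = R2·(1/k − 1) = 2.60 × 0.3636 = 0.9455 kΩ.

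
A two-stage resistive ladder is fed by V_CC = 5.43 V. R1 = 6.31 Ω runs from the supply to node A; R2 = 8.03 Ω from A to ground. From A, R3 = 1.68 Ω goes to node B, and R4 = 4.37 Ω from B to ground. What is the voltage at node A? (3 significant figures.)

Looking into the second stage from A: R3 + R4 = 6.050 Ω appears in parallel with R2.
R2 ‖ (R3+R4) = 3.450 Ω.
First divider: V_A = V_CC · 3.450/(6.31 + 3.450) = 1.920 V.

V_A ≈ 1.92 V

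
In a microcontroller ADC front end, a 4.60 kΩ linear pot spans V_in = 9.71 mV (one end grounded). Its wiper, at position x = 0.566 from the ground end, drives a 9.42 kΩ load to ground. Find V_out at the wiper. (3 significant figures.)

V_out ≈ 4.91 mV

Lower segment x·R_p = 2.604 kΩ; upper segment (1−x)·R_p = 1.996 kΩ.
R_L loads the lower segment: effective lower R = 2.040 kΩ.
Then V_out = V_in · 2.040/(1.996 + 2.040) = 4.907 mV.
(Unloaded: V_out = x·V_in = 5.50 mV.)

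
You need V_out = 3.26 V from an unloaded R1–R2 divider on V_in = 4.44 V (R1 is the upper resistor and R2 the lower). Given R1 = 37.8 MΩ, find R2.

The divider ratio is R2/(R1+R2) = 3.26/4.44 = 0.7342.
R2 = R1 · 0.7342/(1 − 0.7342) = 104.4 MΩ.

R2 ≈ 104 MΩ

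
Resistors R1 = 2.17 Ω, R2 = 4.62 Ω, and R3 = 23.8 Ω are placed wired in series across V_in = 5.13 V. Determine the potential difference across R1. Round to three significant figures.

V ≈ 0.364 V

Series total: ΣR = 2.17 + 4.62 + 23.8 = 30.59 Ω.
V = V_in · R/ΣR = 5.13 × 0.07094 = 0.3639 V.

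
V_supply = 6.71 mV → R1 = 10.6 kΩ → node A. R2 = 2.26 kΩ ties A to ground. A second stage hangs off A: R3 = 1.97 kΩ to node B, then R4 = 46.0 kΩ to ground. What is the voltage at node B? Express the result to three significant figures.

Looking into the second stage from A: R3 + R4 = 47.97 kΩ appears in parallel with R2.
R2 ‖ (R3+R4) = 2.158 kΩ.
First divider: V_A = V_supply · 2.158/(10.6 + 2.158) = 1.135 mV.
V_B = V_A × 0.9589 = 1.089 mV.

V_B ≈ 1.09 mV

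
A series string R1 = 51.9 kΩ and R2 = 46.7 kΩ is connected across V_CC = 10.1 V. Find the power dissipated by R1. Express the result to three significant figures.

Series current I = V_CC/ΣR = 10.1/98.60 = 0.1024 mA.
V(R1) = I·R = 5.316 V; P = V·I = 5.316 × 0.1024 = 0.5446 mW.

P ≈ 0.545 mW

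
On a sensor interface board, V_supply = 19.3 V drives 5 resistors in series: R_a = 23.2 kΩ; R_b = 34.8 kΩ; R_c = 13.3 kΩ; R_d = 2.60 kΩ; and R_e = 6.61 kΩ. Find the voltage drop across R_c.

ΣR = 23.2 + 34.8 + 13.3 + 2.60 + 6.61 = 80.51 kΩ.
V = V_supply · R/ΣR = 19.3 × 0.1652 = 3.188 V.

V ≈ 3.19 V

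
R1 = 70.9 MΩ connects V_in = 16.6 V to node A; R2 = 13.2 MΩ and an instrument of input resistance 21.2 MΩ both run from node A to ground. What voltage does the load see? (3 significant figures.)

V_out ≈ 1.71 V

The load sits in parallel with R2, giving an effective lower resistance R2' = R2·R_L/(R2+R_L) = 8.135 MΩ.
Now apply the divider: V_out = 16.6 × 0.1029 = 1.709 V.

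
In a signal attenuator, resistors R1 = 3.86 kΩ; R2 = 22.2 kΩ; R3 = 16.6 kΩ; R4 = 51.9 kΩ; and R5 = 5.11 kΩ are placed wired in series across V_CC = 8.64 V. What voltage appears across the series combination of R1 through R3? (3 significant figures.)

Total series resistance ΣR = 3.86 + 22.2 + 16.6 + 51.9 + 5.11 = 99.67 kΩ.
R_{R1..R3} = 3.86 + 22.2 + 16.6 = 42.66 kΩ.
Voltage divider: V = V_CC · (42.66 / 99.67) = 8.64 × 0.4280 = 3.698 V.

V ≈ 3.70 V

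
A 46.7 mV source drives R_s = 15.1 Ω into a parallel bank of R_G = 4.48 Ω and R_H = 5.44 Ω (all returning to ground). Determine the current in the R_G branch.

I ≈ 1.46 mA

Combine the parallel branches: R_p = (1/4.48 + 1/5.44)⁻¹ = 2.457 Ω.
V_A by voltage divider: V_A = 46.7 × 2.457/(15.1 + 2.457) = 6.535 mV.
I(R_G) = V_A / R_G = 6.535/4.48 = 1.459 mA.
(Equivalently: I_total = 2.660 mA, then current-divider fraction G_k/ΣG = 0.5484.)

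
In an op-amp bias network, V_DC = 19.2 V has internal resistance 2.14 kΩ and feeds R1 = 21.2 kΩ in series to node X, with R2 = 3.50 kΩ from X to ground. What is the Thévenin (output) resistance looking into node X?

R1' = 2.14 + 21.2 = 23.34 kΩ (source resistance + R1).
Zeroing V_DC shorts the top of R1' to ground, so R_th = R1' ‖ R2 = 3.044 kΩ.

R_th ≈ 3.04 kΩ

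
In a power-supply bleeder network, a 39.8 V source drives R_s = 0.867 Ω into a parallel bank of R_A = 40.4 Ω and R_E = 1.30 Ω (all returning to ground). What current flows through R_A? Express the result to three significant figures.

Combine the parallel branches: R_p = (1/40.4 + 1/1.30)⁻¹ = 1.259 Ω.
Node voltage V_A = V_CC · R_p/(R_s + R_p) = 39.8 × 0.5923 = 23.57 V.
I(R_A) = V_A / R_A = 23.57/40.4 = 0.5835 A.

I ≈ 0.583 A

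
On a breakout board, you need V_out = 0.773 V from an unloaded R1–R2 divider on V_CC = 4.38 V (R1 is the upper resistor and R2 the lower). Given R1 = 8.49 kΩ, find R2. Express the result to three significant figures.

Required fraction k = V_out/V_CC = 0.1765.
R2 = R1 · 0.1765/(1 − 0.1765) = 1.819 kΩ.

R2 ≈ 1.82 kΩ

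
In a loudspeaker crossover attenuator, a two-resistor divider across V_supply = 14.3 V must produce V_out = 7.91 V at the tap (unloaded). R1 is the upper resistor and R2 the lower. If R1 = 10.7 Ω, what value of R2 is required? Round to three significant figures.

R2 ≈ 13.2 Ω

V_out/V_supply = R2/(R1+R2) = 0.5531.
R2 = R1 · 0.5531/(1 − 0.5531) = 13.25 Ω.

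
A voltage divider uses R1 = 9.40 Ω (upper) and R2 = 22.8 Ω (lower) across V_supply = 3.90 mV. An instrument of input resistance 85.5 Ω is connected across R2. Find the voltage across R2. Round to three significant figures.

V_out ≈ 2.56 mV

The load sits in parallel with R2, giving an effective lower resistance R2' = R2·R_L/(R2+R_L) = 18.00 Ω.
Then V_out = V_supply · R2'/(R1 + R2') = 3.90 × 18.00/27.40 = 2.562 mV.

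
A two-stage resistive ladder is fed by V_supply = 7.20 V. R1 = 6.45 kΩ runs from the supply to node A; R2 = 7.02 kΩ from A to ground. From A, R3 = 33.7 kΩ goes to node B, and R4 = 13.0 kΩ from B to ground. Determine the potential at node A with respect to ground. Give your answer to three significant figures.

V_A ≈ 3.50 V

The second stage (R3 + R4 = 46.70 kΩ) loads node A in parallel with R2.
R2 ‖ (R3+R4) = 6.103 kΩ.
So V_A = 7.20 × 0.4862 = 3.500 V.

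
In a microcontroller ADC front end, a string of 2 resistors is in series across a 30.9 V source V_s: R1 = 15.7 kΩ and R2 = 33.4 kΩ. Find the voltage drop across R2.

V ≈ 21.0 V

Total series resistance ΣR = 15.7 + 33.4 = 49.10 kΩ.
Voltage divider: V = V_s · (33.40 / 49.10) = 30.9 × 0.6802 = 21.02 V.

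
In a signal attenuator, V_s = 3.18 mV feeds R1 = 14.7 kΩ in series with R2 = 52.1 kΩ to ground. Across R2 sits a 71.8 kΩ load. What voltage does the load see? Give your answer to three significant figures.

The load sits in parallel with R2, giving an effective lower resistance R2' = R2·R_L/(R2+R_L) = 30.19 kΩ.
Now apply the divider: V_out = 3.18 × 0.6725 = 2.139 mV.

V_out ≈ 2.14 mV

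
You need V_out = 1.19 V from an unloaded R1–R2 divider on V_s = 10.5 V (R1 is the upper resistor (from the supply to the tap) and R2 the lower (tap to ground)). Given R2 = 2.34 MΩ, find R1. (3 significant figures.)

R1 ≈ 18.3 MΩ

The divider ratio is R2/(R1+R2) = 1.19/10.5 = 0.1133.
Rearranging, R1 = R2·(1−k)/k = 2.34 × 7.824 = 18.31 MΩ.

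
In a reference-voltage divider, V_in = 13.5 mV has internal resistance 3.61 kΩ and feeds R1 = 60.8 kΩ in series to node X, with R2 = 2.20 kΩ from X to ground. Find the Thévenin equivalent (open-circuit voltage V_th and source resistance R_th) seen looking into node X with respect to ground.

R1' = 3.61 + 60.8 = 64.41 kΩ (source resistance + R1).
V_th is the unloaded tap voltage: V_in · R2/(R1'+R2) = 13.5 × 0.03303 = 0.4459 mV.
Zeroing V_in shorts the top of R1' to ground, so R_th = R1' ‖ R2 = 2.127 kΩ.

V_th ≈ 0.446 mV, R_th ≈ 2.13 kΩ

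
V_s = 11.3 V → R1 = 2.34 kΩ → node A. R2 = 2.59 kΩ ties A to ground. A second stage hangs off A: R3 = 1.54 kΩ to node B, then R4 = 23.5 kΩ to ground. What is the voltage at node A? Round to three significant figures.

V_A ≈ 5.66 V

The second stage (R3 + R4 = 25.04 kΩ) loads node A in parallel with R2.
R2 ‖ (R3+R4) = 2.347 kΩ.
So V_A = 11.3 × 0.5008 = 5.659 V.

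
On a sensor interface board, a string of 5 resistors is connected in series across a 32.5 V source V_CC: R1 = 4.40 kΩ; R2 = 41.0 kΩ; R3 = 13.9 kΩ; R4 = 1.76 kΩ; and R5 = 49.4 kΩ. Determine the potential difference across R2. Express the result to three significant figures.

V ≈ 12.1 V

Series total: ΣR = 4.40 + 41.0 + 13.9 + 1.76 + 49.4 = 110.5 kΩ.
V = V_CC · R/ΣR = 32.5 × 0.3712 = 12.06 V.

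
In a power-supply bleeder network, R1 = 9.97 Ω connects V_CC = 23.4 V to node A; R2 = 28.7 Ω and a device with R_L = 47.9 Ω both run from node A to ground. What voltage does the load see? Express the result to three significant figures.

R2 ‖ R_L = (28.7 × 47.9)/(28.7 + 47.9) = 17.95 Ω.
Voltage divider with the loaded lower leg: V_out = 23.4 × 17.95/(9.97 + 17.95) = 23.4 × 0.6429 = 15.04 V.
(Unloaded it would be 17.4 V; the load pulls it down.)

V_out ≈ 15.0 V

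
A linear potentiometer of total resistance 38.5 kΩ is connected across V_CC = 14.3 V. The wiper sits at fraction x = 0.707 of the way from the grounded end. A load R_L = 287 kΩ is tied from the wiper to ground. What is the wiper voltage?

Lower segment x·R_p = 27.22 kΩ; upper segment (1−x)·R_p = 11.28 kΩ.
(x·R_p) ‖ R_L = 24.86 kΩ.
Loaded-divider output: V_out = 14.3 × 0.6879 = 9.837 V.

V_out ≈ 9.84 V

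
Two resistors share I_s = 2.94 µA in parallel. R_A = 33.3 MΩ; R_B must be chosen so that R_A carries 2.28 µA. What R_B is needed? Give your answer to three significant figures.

The fraction through R_A equals R_B/(R_A+R_B).
With f = 0.7755, R_B = R_A · f/(1−f) = 33.3 × 3.455 = 115.0 MΩ.

R_B ≈ 115 MΩ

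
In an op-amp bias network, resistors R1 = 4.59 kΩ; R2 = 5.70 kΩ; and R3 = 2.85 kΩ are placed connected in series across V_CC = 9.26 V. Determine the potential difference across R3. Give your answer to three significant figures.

V ≈ 2.01 V

Total series resistance ΣR = 4.59 + 5.70 + 2.85 = 13.14 kΩ.
By the voltage-divider rule, V = 9.26 × 2.850/13.14 = 2.008 V.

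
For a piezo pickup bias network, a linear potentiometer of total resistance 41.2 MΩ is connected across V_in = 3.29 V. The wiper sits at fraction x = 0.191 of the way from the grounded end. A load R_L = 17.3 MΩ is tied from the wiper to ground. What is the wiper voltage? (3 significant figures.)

V_out ≈ 0.459 V

The pot divides into 33.33 MΩ above the wiper and 7.869 MΩ below.
Lower segment in parallel with the load: 7.869 ‖ 17.3 = 5.409 MΩ.
V_out = 3.29 × 5.409/(33.33 + 5.409) = 0.4594 V.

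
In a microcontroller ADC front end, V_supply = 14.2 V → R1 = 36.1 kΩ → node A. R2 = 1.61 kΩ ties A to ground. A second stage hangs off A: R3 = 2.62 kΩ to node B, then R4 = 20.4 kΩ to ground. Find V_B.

The second stage (R3 + R4 = 23.02 kΩ) loads node A in parallel with R2.
R2 ‖ (R3+R4) = 1.505 kΩ.
V_A = 14.2 × 1.505/(36.1 + 1.505) = 0.5682 V.
Then the unloaded second divider: V_B = V_A × R4/(R3+R4) = 0.5682 × 0.8862 = 0.5035 V.

V_B ≈ 0.504 V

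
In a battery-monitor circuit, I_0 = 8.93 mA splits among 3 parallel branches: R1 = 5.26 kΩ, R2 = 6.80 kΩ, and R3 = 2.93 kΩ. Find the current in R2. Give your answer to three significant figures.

ΣG = 1/5.26 + 1/6.80 + 1/2.93 = 0.6785.
By the current-divider rule, I = I_0 · G_k/ΣG = 8.93 × 0.2168 = 1.936 mA.

I ≈ 1.94 mA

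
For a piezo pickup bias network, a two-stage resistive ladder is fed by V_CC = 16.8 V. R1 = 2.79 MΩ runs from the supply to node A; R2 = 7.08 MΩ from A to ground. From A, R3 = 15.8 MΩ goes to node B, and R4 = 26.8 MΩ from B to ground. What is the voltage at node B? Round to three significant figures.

V_B ≈ 7.24 V

Node A sees R2 in parallel with the series input of stage 2, R3 + R4 = 42.60 MΩ.
Effective lower resistance at A: R2 ‖ 42.60 = 6.071 MΩ.
So V_A = 16.8 × 0.6851 = 11.51 V.
V_B = V_A × 0.6291 = 7.241 V.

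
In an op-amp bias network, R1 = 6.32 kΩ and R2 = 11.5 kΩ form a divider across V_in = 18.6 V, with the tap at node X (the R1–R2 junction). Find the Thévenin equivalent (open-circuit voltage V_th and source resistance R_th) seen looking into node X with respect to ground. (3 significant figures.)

V_th is the unloaded tap voltage: V_in · R2/(R1+R2) = 18.6 × 0.6453 = 12.00 V.
Looking into X with the source shorted: R_th = R1·R2/(R1+R2) = 6.320 × 11.5/17.82 = 4.079 kΩ.

V_th ≈ 12.0 V, R_th ≈ 4.08 kΩ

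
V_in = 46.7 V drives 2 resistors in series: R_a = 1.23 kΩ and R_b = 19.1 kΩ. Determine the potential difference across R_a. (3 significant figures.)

Series total: ΣR = 1.23 + 19.1 = 20.33 kΩ.
V = V_in · R/ΣR = 46.7 × 0.06050 = 2.825 V.

V ≈ 2.83 V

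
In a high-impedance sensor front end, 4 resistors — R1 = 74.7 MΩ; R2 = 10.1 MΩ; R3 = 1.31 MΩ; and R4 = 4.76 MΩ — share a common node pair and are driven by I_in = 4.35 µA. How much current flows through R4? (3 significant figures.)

ΣG = 1/74.7 + 1/10.1 + 1/1.31 + 1/4.76 = 1.086.
By the current-divider rule, I = I_in · G_k/ΣG = 4.35 × 0.1935 = 0.8416 µA.

I ≈ 0.842 µA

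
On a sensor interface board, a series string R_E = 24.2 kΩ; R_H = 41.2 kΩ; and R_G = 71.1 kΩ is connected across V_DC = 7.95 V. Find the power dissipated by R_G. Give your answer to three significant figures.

P ≈ 0.241 mW

The common current is I = 7.95/136.5 = 0.05824 mA.
P = I²R = 0.003392 × 71.1 = 0.2412 mW.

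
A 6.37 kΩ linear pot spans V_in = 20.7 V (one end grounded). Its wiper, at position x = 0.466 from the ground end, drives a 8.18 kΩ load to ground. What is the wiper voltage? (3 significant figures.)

V_out ≈ 8.08 V

The pot divides into 3.402 kΩ above the wiper and 2.968 kΩ below.
Lower segment in parallel with the load: 2.968 ‖ 8.18 = 2.178 kΩ.
V_out = 20.7 × 2.178/(3.402 + 2.178) = 8.080 V.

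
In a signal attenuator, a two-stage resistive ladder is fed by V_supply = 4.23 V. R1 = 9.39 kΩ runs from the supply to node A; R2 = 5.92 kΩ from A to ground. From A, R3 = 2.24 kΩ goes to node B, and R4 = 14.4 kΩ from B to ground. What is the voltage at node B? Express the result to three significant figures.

V_B ≈ 1.16 V

Looking into the second stage from A: R3 + R4 = 16.64 kΩ appears in parallel with R2.
R2 ‖ (R3+R4) = 4.367 kΩ.
V_A = 4.23 × 4.367/(9.39 + 4.367) = 1.343 V.
Then the unloaded second divider: V_B = V_A × R4/(R3+R4) = 1.343 × 0.8654 = 1.162 V.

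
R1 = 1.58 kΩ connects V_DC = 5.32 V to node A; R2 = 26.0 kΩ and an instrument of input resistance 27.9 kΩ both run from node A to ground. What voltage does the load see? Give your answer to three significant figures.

R2 ‖ R_L = (26.0 × 27.9)/(26.0 + 27.9) = 13.46 kΩ.
Then V_out = V_DC · R2'/(R1 + R2') = 5.32 × 13.46/15.04 = 4.761 V.
(Unloaded it would be 5.02 V; the load pulls it down.)

V_out ≈ 4.76 V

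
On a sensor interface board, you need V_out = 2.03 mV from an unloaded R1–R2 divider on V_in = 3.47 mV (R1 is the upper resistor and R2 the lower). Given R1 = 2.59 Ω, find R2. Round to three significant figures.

R2 ≈ 3.65 Ω

The divider ratio is R2/(R1+R2) = 2.03/3.47 = 0.5850.
R2 = R1 · 0.5850/(1 − 0.5850) = 3.651 Ω.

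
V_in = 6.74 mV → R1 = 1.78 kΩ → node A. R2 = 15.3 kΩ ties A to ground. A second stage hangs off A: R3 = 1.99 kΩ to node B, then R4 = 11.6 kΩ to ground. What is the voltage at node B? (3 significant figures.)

V_B ≈ 4.61 mV

Looking into the second stage from A: R3 + R4 = 13.59 kΩ appears in parallel with R2.
R2 ‖ (R3+R4) = 7.197 kΩ.
V_A = 6.74 × 7.197/(1.78 + 7.197) = 5.404 mV.
Stage 2 is unloaded, so V_B = V_A · R4/(R3+R4) = 5.404 × 11.6/13.59 = 4.612 mV.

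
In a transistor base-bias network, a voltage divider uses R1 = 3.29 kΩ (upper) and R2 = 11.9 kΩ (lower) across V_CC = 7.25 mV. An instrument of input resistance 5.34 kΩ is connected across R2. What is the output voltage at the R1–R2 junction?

R2 ‖ R_L = (11.9 × 5.34)/(11.9 + 5.34) = 3.686 kΩ.
Then V_out = V_CC · R2'/(R1 + R2') = 7.25 × 3.686/6.976 = 3.831 mV.

V_out ≈ 3.83 mV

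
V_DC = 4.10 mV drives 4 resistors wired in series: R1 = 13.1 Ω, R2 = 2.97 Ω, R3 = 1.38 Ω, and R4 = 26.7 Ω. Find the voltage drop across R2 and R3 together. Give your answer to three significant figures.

V ≈ 0.404 mV

Series total: ΣR = 13.1 + 2.97 + 1.38 + 26.7 = 44.15 Ω.
R_{R2..R3} = 2.97 + 1.38 = 4.350 Ω.
By the voltage-divider rule, V = 4.10 × 4.350/44.15 = 0.4040 mV.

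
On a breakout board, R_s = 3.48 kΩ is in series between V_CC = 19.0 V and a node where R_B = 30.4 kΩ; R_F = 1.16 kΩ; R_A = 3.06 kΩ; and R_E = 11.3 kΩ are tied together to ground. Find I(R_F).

Equivalent of the parallel group: R_p = 0.7632 kΩ.
Node voltage V_A = V_CC · R_p/(R_s + R_p) = 19.0 × 0.1799 = 3.417 V.
I(R_F) = V_A / R_F = 3.417/1.16 = 2.946 mA.

I ≈ 2.95 mA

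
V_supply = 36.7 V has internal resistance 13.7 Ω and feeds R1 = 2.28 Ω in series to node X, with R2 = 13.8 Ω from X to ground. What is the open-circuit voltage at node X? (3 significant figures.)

V_th ≈ 17.0 V

R1' = 13.7 + 2.28 = 15.98 Ω (source resistance + R1).
With X open, the divider is unloaded: V_th = 36.7 × 13.8/29.78 = 17.01 V.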